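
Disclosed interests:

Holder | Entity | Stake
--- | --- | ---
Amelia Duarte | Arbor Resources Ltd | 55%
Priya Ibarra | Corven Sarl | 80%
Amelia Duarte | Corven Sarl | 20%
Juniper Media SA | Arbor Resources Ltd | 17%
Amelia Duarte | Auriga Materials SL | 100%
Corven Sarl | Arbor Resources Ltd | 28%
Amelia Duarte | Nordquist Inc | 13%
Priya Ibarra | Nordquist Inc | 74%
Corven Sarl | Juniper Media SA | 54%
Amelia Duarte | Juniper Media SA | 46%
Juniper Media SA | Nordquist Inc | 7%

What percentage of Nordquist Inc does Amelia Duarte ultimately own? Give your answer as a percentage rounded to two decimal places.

16.98%

Amelia reaches Nordquist along 3 paths.
Direct stake: 13% = 13%.
Via Corven → Juniper: 20% × 54% × 7% = 0.756%.
Via Juniper: 46% × 7% = 3.22%.
Total: 13% + 0.756% + 3.22% = 16.976%.
Rounded: 16.98%.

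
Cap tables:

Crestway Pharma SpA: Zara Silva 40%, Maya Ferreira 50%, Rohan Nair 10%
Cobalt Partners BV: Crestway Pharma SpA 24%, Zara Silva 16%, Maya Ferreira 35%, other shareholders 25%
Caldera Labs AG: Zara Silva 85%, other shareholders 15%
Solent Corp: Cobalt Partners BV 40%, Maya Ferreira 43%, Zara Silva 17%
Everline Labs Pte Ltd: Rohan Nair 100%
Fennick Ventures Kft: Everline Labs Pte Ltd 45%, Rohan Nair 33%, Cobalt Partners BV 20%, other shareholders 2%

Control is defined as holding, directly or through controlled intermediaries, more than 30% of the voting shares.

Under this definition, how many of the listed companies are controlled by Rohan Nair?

Rohan holds 100% of Everline, so Rohan controls Everline.
Everline and Rohan together hold 45% + 33% = 78% of Fennick, so Rohan controls Fennick.
No other company's threshold is met.
Rohan controls 2 companies.

2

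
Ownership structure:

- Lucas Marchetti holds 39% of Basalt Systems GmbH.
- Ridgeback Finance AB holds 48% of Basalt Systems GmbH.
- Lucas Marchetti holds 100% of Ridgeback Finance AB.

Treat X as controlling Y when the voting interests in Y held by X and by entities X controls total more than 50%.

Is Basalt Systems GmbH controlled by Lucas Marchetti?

Yes

Lucas holds 100% of Ridgeback, so Lucas controls Ridgeback.
Ridgeback and Lucas together hold 48% + 39% = 87% of Basalt, so Lucas controls Basalt.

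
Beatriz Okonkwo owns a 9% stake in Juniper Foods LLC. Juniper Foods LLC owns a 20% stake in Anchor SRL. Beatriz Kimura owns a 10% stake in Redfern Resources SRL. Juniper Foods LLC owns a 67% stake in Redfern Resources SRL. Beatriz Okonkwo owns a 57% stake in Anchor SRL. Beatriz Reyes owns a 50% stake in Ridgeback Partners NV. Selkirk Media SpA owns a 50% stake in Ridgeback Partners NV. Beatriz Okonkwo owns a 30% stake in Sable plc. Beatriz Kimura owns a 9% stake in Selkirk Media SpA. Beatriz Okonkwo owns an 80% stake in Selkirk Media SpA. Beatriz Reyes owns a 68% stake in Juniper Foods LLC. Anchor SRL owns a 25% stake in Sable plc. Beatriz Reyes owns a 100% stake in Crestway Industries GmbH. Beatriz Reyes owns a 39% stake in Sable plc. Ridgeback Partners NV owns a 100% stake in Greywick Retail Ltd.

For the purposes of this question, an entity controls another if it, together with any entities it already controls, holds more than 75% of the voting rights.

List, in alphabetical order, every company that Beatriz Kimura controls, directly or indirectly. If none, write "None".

Beatriz Kimura's largest direct stake is 10% in Redfern, which does not meet the threshold.

None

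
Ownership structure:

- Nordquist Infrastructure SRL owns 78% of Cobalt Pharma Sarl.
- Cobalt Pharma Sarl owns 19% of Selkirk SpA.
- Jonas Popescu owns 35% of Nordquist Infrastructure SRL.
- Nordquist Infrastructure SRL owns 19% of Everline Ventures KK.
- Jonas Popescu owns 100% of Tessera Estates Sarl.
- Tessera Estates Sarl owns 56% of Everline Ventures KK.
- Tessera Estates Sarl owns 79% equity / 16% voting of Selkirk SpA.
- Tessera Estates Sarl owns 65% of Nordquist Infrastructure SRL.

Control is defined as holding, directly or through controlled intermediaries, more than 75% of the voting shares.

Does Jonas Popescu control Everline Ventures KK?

Jonas holds 100% of Tessera, so Jonas controls Tessera.
Jonas and Tessera together hold 35% + 65% = 100% of Nordquist, so Jonas controls Nordquist.
Nordquist holds 78% of Cobalt, so Jonas controls Cobalt.
In Everline, Jonas's side holds only 19% + 56% = 75%, not > 75%.
So Jonas does not control Everline.

No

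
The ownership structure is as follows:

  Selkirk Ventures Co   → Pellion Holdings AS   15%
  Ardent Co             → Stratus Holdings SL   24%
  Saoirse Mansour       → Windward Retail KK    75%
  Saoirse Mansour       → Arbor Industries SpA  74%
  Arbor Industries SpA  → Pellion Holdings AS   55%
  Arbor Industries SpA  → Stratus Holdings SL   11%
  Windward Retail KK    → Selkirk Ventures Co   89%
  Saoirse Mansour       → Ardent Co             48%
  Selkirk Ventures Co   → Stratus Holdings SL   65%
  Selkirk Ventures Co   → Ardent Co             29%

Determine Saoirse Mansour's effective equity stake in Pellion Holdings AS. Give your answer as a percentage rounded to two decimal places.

Saoirse reaches Pellion along 2 paths.
Via Windward → Selkirk: 75% × 89% × 15% = 10.0125%.
Via Arbor: 74% × 55% = 40.7%.
Total: 10.0125% + 40.7% = 50.7125%.
Rounded: 50.71%.

50.71%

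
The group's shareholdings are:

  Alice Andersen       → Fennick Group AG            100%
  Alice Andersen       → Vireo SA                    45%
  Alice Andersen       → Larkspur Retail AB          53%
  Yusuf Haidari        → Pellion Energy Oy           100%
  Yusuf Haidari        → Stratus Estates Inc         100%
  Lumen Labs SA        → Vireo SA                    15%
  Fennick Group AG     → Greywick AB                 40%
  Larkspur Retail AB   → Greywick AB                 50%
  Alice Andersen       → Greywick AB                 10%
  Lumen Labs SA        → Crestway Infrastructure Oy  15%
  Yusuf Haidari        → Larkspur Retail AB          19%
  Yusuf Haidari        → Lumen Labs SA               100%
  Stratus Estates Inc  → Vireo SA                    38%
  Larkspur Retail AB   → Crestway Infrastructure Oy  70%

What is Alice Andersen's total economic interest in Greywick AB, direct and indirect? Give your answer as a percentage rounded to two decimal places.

76.50%

Alice reaches Greywick along 3 paths.
Direct stake: 10% = 10%.
Via Fennick: 100% × 40% = 40%.
Via Larkspur: 53% × 50% = 26.5%.
Total: 10% + 40% + 26.5% = 76.5%.
Rounded: 76.50%.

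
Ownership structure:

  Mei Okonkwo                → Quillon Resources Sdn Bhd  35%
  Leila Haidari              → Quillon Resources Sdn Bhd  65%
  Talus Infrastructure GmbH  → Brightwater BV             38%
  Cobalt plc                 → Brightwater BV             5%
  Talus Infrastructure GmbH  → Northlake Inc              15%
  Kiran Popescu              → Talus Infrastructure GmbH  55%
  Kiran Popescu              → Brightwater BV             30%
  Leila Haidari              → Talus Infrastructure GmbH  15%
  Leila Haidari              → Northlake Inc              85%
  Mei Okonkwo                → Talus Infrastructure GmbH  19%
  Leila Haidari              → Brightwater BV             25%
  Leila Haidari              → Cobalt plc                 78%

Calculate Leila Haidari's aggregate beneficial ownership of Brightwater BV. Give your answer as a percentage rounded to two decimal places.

Leila reaches Brightwater along 3 paths.
Direct stake: 25% = 25%.
Via Talus: 15% × 38% = 5.7%.
Via Cobalt: 78% × 5% = 3.9%.
Total: 25% + 5.7% + 3.9% = 34.6%.
Rounded: 34.60%.

34.60%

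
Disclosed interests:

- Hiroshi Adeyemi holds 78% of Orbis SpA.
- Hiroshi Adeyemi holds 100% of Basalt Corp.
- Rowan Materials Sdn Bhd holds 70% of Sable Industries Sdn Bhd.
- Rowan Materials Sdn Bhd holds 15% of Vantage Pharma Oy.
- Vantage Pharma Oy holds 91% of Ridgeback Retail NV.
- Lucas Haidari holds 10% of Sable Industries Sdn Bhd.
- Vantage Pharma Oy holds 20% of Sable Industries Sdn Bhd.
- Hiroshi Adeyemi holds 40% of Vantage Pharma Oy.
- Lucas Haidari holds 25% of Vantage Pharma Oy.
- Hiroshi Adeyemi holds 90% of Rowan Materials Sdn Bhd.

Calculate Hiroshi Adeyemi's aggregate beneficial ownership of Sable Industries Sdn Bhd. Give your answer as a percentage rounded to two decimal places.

Hiroshi reaches Sable along 3 paths.
Via Vantage: 40% × 20% = 8%.
Via Rowan → Vantage: 90% × 15% × 20% = 2.7%.
Via Rowan: 90% × 70% = 63%.
Total: 8% + 2.7% + 63% = 73.7%.
Rounded: 73.70%.

73.70%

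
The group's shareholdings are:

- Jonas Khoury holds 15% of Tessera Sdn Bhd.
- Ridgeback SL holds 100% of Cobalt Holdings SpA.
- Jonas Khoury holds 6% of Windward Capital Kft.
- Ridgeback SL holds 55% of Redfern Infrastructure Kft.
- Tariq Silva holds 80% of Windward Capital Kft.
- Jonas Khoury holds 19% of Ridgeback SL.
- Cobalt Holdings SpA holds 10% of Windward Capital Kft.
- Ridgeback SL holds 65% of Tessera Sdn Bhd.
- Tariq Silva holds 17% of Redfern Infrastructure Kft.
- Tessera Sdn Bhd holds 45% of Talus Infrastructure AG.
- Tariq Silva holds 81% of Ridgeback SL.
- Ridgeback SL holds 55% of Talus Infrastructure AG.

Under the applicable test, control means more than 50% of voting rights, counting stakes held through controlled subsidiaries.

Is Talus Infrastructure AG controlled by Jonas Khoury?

No

Jonas's largest direct stake is 19% in Ridgeback, which does not meet the threshold, so Jonas controls no company.
Neither Jonas nor any entity Jonas controls holds any voting interest in Talus.
So Jonas does not control Talus.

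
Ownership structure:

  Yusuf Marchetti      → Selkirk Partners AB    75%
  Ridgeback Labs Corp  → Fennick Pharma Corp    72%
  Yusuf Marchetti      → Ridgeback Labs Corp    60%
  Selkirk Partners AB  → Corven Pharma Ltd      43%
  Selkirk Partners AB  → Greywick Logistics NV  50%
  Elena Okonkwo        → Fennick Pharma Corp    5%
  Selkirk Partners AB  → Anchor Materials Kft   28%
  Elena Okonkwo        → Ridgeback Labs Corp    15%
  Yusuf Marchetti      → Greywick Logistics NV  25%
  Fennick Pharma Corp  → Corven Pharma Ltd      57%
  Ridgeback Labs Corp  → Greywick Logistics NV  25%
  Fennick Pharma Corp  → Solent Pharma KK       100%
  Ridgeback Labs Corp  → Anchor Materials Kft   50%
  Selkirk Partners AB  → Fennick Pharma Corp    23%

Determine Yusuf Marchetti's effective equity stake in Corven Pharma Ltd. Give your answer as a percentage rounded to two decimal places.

Yusuf reaches Corven along 3 paths.
Via Selkirk: 75% × 43% = 32.25%.
Via Selkirk → Fennick: 75% × 23% × 57% = 9.8325%.
Via Ridgeback → Fennick: 60% × 72% × 57% = 24.624%.
Total: 32.25% + 9.8325% + 24.624% = 66.7065%.
Rounded: 66.71%.

66.71%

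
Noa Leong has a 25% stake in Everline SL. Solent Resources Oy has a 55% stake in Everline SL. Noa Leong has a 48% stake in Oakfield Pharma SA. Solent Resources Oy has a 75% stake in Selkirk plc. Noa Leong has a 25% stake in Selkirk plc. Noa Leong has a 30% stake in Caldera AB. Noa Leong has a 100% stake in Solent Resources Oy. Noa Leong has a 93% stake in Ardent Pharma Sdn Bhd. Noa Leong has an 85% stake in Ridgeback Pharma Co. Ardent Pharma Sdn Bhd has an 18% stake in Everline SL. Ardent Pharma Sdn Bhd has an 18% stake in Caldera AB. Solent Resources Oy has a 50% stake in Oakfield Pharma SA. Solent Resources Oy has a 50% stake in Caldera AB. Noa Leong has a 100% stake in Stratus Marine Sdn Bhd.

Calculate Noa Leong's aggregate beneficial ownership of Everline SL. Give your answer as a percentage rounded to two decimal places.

96.74%

Noa reaches Everline along 3 paths.
Via Ardent: 93% × 18% = 16.74%.
Direct stake: 25% = 25%.
Via Solent: 100% × 55% = 55%.
Total: 16.74% + 25% + 55% = 96.74%.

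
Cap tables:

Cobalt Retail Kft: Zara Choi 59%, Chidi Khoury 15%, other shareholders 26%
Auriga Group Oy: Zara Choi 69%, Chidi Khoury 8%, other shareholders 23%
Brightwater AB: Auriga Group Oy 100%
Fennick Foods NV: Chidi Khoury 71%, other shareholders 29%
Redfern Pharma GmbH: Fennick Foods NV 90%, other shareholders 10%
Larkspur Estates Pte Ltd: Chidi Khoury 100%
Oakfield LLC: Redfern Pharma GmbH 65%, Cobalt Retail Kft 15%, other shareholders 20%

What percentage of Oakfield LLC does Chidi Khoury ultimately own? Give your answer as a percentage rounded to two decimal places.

43.79%

Chidi reaches Oakfield along 2 paths.
Via Fennick → Redfern: 71% × 90% × 65% = 41.535%.
Via Cobalt: 15% × 15% = 2.25%.
Total: 41.535% + 2.25% = 43.785%.
Rounded: 43.79%.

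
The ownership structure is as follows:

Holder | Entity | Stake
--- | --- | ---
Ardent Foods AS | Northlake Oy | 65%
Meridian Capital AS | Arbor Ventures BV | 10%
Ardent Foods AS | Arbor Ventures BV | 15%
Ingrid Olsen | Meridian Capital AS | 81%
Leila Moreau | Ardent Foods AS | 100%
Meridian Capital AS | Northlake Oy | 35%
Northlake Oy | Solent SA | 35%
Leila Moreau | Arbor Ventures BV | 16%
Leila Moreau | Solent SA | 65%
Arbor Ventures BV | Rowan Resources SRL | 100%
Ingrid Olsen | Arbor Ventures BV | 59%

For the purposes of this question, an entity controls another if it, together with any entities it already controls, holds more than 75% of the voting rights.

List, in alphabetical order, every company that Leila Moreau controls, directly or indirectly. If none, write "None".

Ardent Foods AS

Leila holds 100% of Ardent, so Leila controls Ardent.
No other company's threshold is met.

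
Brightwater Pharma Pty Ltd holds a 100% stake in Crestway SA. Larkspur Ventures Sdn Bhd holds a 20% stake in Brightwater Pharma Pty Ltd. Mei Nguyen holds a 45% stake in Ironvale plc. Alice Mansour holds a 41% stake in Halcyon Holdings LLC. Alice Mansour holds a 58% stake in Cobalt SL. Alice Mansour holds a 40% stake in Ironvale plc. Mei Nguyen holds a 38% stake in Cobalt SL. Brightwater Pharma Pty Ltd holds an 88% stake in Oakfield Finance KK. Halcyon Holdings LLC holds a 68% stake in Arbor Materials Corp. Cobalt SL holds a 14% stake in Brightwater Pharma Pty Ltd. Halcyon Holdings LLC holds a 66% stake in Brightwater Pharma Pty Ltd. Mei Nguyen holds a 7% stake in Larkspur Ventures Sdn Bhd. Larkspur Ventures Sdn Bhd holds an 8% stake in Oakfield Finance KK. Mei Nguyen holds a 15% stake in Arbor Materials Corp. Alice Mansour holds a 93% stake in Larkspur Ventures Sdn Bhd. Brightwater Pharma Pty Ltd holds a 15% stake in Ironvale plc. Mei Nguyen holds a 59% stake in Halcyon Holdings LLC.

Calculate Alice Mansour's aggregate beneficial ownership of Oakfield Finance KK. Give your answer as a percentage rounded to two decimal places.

Alice reaches Oakfield along 4 paths.
Via Halcyon → Brightwater: 41% × 66% × 88% = 23.8128%.
Via Larkspur → Brightwater: 93% × 20% × 88% = 16.368%.
Via Cobalt → Brightwater: 58% × 14% × 88% = 7.1456%.
Via Larkspur: 93% × 8% = 7.44%.
Total: 23.8128% + 16.368% + 7.1456% + 7.44% = 54.7664%.
Rounded: 54.77%.

54.77%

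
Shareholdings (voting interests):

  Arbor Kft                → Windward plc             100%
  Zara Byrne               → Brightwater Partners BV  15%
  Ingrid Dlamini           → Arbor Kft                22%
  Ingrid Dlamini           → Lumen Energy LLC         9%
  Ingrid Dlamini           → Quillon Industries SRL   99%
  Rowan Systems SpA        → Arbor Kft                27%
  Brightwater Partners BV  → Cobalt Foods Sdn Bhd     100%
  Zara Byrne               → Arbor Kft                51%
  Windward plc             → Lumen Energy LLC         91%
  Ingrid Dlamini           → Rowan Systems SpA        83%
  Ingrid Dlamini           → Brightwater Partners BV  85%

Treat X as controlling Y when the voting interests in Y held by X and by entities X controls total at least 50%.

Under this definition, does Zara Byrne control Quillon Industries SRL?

No

Zara holds 51% of Arbor, so Zara controls Arbor.
Arbor holds 100% of Windward, so Zara controls Windward.
Windward holds 91% of Lumen, so Zara controls Lumen.
Neither Zara nor any entity Zara controls holds any voting interest in Quillon.
So Zara does not control Quillon.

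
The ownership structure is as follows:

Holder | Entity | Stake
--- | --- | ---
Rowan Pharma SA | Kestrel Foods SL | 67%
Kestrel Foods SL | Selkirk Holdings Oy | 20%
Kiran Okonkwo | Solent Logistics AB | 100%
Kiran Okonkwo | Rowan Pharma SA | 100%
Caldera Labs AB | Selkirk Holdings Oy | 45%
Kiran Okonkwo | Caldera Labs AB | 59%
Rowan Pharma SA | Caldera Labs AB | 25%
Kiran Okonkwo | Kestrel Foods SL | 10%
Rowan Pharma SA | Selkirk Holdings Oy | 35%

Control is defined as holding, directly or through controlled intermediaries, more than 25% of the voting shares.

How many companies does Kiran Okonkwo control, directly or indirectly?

5

Kiran holds 100% of Rowan, so Kiran controls Rowan.
Kiran holds 100% of Solent, so Kiran controls Solent.
Rowan and Kiran together hold 25% + 59% = 84% of Caldera, so Kiran controls Caldera.
Kiran and Rowan together hold 10% + 67% = 77% of Kestrel, so Kiran controls Kestrel.
Rowan and Kestrel and Caldera together hold 35% + 20% + 45% = 100% of Selkirk, so Kiran controls Selkirk.
Kiran controls 5 companies.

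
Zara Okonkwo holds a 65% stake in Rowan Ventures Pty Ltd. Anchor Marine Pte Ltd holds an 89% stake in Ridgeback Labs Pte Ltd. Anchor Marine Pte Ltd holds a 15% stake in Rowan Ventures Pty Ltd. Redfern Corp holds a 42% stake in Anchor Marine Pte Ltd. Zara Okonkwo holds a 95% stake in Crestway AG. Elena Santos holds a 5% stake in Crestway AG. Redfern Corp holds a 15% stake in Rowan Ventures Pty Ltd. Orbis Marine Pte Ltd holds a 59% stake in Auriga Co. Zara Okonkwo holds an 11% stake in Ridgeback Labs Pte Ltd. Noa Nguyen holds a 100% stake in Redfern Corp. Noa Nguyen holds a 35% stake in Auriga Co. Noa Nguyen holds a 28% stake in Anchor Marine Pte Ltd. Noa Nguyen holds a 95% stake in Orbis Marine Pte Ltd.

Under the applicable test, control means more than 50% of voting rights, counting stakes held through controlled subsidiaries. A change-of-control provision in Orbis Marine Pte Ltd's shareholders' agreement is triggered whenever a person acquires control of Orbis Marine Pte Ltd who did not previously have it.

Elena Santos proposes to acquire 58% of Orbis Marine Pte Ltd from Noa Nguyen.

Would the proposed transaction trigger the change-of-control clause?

The purchase adds only to Elena's holdings (Noa's stake shrinks), so Elena is the only person who could newly come to control Orbis.
Elena's largest direct stake is 5% in Crestway, which does not meet the threshold, so Elena controls no company.
Neither Elena nor any entity Elena controls holds any voting interest in Orbis.
So before the transaction, Elena does not control Orbis.
After the purchase, Elena holds 58% of Orbis directly, and Noa's stake falls to 37%.
Elena holds 58% of Orbis, so Elena controls Orbis.
Elena did not control Orbis before and does after, so the clause is triggered.

Yes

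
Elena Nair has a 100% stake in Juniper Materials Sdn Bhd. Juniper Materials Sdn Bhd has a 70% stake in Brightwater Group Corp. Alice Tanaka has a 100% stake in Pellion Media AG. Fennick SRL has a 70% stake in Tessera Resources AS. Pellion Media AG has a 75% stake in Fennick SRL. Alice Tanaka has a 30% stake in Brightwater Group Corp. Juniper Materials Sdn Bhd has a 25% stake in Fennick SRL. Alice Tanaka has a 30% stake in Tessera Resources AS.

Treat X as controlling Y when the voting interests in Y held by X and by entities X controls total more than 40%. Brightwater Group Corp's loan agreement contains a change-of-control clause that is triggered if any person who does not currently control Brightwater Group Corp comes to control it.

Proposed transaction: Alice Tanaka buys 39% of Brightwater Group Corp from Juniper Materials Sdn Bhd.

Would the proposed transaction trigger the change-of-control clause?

Yes

The purchase adds only to Alice's holdings (Juniper's stake shrinks), so Alice is the only person who could newly come to control Brightwater.
Alice holds 100% of Pellion, so Alice controls Pellion.
Pellion holds 75% of Fennick, so Alice controls Fennick.
Alice and Fennick together hold 30% + 70% = 100% of Tessera, so Alice controls Tessera.
In Brightwater, Alice's side holds only 30%, not > 40%.
So before the transaction, Alice does not control Brightwater.
After the purchase, Alice's direct stake in Brightwater rises to 30% + 39% = 69%, and Juniper's stake falls to 31%.
Alice holds 69% of Brightwater, so Alice controls Brightwater.
Alice did not control Brightwater before and does after, so the clause is triggered.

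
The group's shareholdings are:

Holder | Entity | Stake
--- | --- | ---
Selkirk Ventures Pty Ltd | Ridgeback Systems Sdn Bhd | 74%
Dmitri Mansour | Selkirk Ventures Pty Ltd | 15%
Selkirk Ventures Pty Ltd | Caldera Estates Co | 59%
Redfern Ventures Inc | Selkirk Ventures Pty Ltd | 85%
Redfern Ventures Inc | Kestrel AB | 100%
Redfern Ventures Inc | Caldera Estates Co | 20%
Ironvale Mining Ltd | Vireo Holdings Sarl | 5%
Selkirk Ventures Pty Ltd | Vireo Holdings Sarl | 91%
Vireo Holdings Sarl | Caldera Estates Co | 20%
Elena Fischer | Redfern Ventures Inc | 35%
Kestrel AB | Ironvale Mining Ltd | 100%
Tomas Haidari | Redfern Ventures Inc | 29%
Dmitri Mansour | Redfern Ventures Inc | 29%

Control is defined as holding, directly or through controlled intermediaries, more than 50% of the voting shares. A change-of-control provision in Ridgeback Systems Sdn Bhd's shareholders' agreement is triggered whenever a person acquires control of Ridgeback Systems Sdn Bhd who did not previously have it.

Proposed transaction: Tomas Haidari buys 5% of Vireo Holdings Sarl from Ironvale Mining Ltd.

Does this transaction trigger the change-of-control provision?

The purchase adds only to Tomas's holdings (Ironvale's stake shrinks), so Tomas is the only person who could newly come to control Ridgeback.
Tomas's largest direct stake is 29% in Redfern, which does not meet the threshold, so Tomas controls no company.
Neither Tomas nor any entity Tomas controls holds any voting interest in Ridgeback.
So before the transaction, Tomas does not control Ridgeback.
After the purchase, Tomas holds 5% of Vireo directly, and Ironvale's stake falls to 0%.
Tomas's side now holds 5% of Vireo, not > 50%, so Tomas still does not control Vireo.
After the transaction, neither Tomas nor any entity Tomas controls holds a voting interest in Ridgeback, so Tomas still does not control it.
No new person acquires control, so the clause is not triggered.

No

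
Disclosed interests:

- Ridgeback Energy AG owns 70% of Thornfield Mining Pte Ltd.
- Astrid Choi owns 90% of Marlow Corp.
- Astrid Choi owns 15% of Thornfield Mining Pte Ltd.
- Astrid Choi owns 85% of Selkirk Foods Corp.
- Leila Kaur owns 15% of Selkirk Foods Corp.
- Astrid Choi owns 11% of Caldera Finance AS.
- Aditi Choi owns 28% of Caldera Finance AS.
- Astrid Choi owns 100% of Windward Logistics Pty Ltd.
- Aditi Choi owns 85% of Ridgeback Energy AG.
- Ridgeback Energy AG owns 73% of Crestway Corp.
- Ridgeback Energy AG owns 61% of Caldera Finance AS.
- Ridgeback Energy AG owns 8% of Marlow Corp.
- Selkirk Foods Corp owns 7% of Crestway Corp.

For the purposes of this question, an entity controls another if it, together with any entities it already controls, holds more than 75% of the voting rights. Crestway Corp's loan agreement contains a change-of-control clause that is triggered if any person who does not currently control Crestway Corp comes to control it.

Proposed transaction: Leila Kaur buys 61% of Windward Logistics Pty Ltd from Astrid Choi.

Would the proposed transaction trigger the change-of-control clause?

No

The purchase adds only to Leila's holdings (Astrid's stake shrinks), so Leila is the only person who could newly come to control Crestway.
Leila's largest direct stake is 15% in Selkirk, which does not meet the threshold, so Leila controls no company.
Neither Leila nor any entity Leila controls holds any voting interest in Crestway.
So before the transaction, Leila does not control Crestway.
After the purchase, Leila holds 61% of Windward directly, and Astrid's stake falls to 39%.
Leila's side now holds 61% of Windward, not > 75%, so Leila still does not control Windward.
After the transaction, neither Leila nor any entity Leila controls holds a voting interest in Crestway, so Leila still does not control it.
No new person acquires control, so the clause is not triggered.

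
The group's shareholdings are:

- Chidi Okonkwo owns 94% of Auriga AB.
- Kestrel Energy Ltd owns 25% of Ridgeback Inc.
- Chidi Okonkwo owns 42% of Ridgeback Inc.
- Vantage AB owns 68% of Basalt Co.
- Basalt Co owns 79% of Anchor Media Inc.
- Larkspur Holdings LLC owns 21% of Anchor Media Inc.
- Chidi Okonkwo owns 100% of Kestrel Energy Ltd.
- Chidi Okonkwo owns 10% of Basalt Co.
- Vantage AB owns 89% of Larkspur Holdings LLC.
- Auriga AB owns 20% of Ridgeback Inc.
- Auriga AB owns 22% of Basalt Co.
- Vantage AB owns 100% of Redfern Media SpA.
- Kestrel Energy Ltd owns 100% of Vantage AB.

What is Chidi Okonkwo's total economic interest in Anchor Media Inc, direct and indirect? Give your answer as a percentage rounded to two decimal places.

96.65%

Chidi reaches Anchor along 4 paths.
Via Kestrel → Vantage → Larkspur: 100% × 100% × 89% × 21% = 18.69%.
Via Auriga → Basalt: 94% × 22% × 79% = 16.3372%.
Via Basalt: 10% × 79% = 7.9%.
Via Kestrel → Vantage → Basalt: 100% × 100% × 68% × 79% = 53.72%.
Total: 18.69% + 16.3372% + 7.9% + 53.72% = 96.6472%.
Rounded: 96.65%.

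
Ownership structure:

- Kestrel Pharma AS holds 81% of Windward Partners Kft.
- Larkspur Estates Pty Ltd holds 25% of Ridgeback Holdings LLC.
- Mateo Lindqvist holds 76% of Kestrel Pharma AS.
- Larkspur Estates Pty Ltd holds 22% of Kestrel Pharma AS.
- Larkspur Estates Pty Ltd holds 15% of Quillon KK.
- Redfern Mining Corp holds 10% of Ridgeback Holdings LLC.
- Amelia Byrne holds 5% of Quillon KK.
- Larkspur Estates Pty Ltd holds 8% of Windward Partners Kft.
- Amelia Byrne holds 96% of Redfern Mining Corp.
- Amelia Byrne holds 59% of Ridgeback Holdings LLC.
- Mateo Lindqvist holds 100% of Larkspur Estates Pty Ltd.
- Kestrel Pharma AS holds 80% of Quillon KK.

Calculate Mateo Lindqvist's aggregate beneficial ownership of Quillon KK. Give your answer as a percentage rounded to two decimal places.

93.40%

Mateo reaches Quillon along 3 paths.
Via Larkspur → Kestrel: 100% × 22% × 80% = 17.6%.
Via Kestrel: 76% × 80% = 60.8%.
Via Larkspur: 100% × 15% = 15%.
Total: 17.6% + 60.8% + 15% = 93.4%.
Rounded: 93.40%.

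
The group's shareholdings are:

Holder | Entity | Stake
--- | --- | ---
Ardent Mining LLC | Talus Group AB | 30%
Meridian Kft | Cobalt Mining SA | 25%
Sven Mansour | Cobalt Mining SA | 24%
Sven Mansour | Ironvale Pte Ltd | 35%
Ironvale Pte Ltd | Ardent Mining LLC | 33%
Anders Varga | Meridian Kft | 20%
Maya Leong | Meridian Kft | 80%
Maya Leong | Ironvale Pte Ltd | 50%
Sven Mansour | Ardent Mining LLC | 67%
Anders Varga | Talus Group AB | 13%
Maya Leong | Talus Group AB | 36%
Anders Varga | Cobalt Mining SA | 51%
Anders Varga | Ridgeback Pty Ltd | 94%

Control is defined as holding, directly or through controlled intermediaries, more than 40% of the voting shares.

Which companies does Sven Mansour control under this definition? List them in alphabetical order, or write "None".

Sven holds 67% of Ardent, so Sven controls Ardent.
No other company's threshold is met.

Ardent Mining LLC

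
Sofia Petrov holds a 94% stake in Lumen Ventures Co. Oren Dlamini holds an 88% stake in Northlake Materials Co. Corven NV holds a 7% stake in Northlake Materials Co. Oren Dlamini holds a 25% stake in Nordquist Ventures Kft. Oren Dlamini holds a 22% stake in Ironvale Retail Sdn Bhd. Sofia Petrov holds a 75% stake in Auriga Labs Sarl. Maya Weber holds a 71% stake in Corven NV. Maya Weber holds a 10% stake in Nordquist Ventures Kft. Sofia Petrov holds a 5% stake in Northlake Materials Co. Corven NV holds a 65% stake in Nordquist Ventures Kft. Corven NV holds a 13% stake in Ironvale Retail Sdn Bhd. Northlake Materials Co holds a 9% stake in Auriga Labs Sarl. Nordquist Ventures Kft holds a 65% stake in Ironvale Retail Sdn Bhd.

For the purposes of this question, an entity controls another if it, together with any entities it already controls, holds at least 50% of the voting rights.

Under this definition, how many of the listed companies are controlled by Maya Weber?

3

Maya holds 71% of Corven, so Maya controls Corven.
Maya and Corven together hold 10% + 65% = 75% of Nordquist, so Maya controls Nordquist.
Corven and Nordquist together hold 13% + 65% = 78% of Ironvale, so Maya controls Ironvale.
No other company's threshold is met.
Maya controls 3 companies.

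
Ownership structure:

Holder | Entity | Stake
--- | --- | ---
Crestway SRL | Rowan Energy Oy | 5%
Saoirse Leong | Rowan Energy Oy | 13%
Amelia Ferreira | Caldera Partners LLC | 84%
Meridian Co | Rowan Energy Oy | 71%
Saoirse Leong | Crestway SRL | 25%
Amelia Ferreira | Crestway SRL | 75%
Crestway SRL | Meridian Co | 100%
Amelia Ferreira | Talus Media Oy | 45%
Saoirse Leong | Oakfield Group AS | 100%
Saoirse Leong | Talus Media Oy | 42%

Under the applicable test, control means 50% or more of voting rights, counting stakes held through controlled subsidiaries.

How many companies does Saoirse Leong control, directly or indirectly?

1

Saoirse holds 100% of Oakfield, so Saoirse controls Oakfield.
No other company's threshold is met.
Saoirse controls 1 company.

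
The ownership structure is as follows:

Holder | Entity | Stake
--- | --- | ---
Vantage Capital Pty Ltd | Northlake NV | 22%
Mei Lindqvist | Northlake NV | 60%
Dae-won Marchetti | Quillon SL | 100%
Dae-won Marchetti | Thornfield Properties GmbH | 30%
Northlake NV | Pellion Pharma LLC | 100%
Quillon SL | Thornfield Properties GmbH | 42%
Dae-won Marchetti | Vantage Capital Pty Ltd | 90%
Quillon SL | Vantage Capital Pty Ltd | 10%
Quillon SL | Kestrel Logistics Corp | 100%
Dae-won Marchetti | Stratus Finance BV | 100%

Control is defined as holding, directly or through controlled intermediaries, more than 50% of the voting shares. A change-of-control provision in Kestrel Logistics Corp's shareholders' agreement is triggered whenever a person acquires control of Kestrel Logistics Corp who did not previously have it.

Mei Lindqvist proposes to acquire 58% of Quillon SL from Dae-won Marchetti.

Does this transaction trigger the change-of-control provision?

Yes

The purchase adds only to Mei's holdings (Dae-won's stake shrinks), so Mei is the only person who could newly come to control Kestrel.
Mei holds 60% of Northlake, so Mei controls Northlake.
Northlake holds 100% of Pellion, so Mei controls Pellion.
Neither Mei nor any entity Mei controls holds any voting interest in Kestrel.
So before the transaction, Mei does not control Kestrel.
After the purchase, Mei holds 58% of Quillon directly, and Dae-won's stake falls to 42%.
Mei holds 58% of Quillon, so Mei controls Quillon.
Quillon holds 100% of Kestrel, so Mei controls Kestrel.
Mei did not control Kestrel before and does after, so the clause is triggered.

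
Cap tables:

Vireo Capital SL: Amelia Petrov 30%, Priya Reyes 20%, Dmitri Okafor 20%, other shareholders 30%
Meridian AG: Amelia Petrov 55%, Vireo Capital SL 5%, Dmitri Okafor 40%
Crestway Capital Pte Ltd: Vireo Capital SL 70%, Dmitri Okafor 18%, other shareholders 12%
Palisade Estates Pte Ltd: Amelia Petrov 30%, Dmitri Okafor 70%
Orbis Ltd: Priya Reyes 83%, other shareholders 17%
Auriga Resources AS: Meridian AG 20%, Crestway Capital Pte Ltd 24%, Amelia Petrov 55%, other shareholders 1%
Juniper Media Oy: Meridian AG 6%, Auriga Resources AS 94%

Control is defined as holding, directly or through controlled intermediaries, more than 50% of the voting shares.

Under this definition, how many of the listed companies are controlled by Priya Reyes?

Priya holds 83% of Orbis, so Priya controls Orbis.
No other company's threshold is met.
Priya controls 1 company.

1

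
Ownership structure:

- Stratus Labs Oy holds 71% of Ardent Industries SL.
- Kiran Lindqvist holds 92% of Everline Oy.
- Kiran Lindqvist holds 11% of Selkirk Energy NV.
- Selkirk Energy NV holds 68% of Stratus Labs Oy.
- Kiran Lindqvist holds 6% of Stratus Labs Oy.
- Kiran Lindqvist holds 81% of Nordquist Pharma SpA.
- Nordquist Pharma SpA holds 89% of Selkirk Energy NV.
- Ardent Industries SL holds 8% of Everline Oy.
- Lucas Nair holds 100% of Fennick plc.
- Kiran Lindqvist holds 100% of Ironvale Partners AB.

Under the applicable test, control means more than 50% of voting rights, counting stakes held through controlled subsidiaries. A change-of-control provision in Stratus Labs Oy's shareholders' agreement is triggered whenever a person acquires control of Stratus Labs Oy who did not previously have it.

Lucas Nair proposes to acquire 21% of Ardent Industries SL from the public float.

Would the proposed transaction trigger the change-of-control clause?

The purchase changes only Lucas's holdings, so Lucas is the only person who could newly come to control Stratus.
Lucas holds 100% of Fennick, so Lucas controls Fennick.
Neither Lucas nor any entity Lucas controls holds any voting interest in Stratus.
So before the transaction, Lucas does not control Stratus.
After the purchase, Lucas holds 21% of Ardent directly.
Lucas's side now holds 21% of Ardent, not > 50%, so Lucas still does not control Ardent.
After the transaction, neither Lucas nor any entity Lucas controls holds a voting interest in Stratus, so Lucas still does not control it.
No new person acquires control, so the clause is not triggered.

No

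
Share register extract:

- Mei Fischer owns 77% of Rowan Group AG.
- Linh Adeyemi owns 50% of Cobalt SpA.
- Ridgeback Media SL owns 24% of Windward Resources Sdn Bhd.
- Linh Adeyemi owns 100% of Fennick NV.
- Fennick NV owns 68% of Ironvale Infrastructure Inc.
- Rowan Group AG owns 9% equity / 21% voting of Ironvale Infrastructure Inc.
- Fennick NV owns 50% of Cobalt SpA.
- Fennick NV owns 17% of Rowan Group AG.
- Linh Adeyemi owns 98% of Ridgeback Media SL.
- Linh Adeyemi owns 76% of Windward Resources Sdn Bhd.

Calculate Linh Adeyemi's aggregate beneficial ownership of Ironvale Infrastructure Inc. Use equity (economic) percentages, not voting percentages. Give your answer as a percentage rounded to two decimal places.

69.53%

Linh reaches Ironvale along 2 paths.
Via Fennick: 100% × 68% = 68%.
Via Fennick → Rowan: 100% × 17% × 9% = 1.53%.
Total: 68% + 1.53% = 69.53%.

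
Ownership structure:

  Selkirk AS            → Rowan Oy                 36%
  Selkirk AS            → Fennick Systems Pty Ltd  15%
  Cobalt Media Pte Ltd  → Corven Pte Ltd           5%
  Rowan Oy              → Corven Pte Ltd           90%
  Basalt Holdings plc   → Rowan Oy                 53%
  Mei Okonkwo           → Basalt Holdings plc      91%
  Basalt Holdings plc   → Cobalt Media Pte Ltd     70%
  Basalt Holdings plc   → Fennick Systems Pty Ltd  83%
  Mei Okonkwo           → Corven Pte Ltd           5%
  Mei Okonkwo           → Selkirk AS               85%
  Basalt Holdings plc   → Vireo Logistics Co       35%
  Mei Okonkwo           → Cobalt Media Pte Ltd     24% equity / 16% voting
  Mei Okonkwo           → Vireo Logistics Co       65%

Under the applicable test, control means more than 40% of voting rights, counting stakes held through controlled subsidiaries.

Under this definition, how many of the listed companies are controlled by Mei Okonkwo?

Mei holds 91% of Basalt, so Mei controls Basalt.
Mei holds 85% of Selkirk, so Mei controls Selkirk.
Selkirk and Basalt together hold 15% + 83% = 98% of Fennick, so Mei controls Fennick.
Basalt and Mei together hold 70% + 16% = 86% of Cobalt, so Mei controls Cobalt.
Selkirk and Basalt together hold 36% + 53% = 89% of Rowan, so Mei controls Rowan.
Mei and Basalt together hold 65% + 35% = 100% of Vireo, so Mei controls Vireo.
Mei and Rowan and Cobalt together hold 5% + 90% + 5% = 100% of Corven, so Mei controls Corven.
Mei controls 7 companies.

7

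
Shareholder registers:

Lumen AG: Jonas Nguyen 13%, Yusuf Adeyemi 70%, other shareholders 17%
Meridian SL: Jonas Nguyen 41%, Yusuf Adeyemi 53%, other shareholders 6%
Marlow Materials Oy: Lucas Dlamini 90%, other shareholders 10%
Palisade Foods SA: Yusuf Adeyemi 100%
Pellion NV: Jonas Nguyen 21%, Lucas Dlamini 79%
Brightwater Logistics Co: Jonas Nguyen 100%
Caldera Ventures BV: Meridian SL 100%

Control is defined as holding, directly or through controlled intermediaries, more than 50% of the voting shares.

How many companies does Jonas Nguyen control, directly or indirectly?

Jonas holds 100% of Brightwater, so Jonas controls Brightwater.
No other company's threshold is met.
Jonas controls 1 company.

1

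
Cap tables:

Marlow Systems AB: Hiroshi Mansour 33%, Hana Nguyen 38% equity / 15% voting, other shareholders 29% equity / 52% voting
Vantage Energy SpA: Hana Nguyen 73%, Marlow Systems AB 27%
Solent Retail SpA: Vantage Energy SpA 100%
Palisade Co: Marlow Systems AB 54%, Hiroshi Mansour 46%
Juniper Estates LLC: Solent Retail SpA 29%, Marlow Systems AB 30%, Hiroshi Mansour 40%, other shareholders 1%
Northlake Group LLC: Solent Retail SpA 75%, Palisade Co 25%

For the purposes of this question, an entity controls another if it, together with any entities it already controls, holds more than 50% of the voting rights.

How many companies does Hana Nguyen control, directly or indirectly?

Hana holds 73% of Vantage, so Hana controls Vantage.
Vantage holds 100% of Solent, so Hana controls Solent.
Solent holds 75% of Northlake, so Hana controls Northlake.
No other company's threshold is met.
Hana controls 3 companies.

3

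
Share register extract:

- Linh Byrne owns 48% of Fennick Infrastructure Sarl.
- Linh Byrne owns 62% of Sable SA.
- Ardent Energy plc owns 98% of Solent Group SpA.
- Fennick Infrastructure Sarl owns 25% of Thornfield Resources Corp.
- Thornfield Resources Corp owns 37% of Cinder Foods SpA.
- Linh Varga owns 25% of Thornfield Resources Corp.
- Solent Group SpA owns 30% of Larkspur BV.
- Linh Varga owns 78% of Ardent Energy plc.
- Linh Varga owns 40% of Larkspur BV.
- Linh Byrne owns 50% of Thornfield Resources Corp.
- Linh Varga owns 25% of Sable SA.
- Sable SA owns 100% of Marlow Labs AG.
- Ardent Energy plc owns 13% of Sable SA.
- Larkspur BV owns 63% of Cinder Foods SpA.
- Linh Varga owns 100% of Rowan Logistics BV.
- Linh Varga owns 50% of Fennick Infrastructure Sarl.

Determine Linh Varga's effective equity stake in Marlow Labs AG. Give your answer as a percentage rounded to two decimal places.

Linh Varga reaches Marlow along 2 paths.
Via Ardent → Sable: 78% × 13% × 100% = 10.14%.
Via Sable: 25% × 100% = 25%.
Total: 10.14% + 25% = 35.14%.

35.14%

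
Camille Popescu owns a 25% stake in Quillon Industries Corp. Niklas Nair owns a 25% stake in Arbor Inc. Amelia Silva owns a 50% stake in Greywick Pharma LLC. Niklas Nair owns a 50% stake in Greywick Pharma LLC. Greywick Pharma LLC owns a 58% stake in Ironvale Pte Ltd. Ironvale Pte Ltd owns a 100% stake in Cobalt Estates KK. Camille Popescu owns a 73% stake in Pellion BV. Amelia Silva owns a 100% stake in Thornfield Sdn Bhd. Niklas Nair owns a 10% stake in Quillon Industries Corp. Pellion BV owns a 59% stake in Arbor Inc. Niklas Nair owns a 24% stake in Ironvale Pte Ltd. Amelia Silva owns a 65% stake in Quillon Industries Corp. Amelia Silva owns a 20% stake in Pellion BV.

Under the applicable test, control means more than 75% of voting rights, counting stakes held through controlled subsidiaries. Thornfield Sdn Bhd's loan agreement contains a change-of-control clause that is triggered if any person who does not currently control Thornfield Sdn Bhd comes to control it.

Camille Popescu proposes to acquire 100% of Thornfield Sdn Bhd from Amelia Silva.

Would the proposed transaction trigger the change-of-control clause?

Yes

The purchase adds only to Camille's holdings (Amelia's stake shrinks), so Camille is the only person who could newly come to control Thornfield.
Camille's largest direct stake is 73% in Pellion, which does not meet the threshold, so Camille controls no company.
Neither Camille nor any entity Camille controls holds any voting interest in Thornfield.
So before the transaction, Camille does not control Thornfield.
After the purchase, Camille holds 100% of Thornfield directly, and Amelia's stake falls to 0%.
Camille holds 100% of Thornfield, so Camille controls Thornfield.
Camille did not control Thornfield before and does after, so the clause is triggered.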